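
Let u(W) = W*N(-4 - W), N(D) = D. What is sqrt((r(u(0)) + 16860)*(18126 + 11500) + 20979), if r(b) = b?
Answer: 19*sqrt(1383699) ≈ 22350.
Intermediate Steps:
u(W) = W*(-4 - W)
sqrt((r(u(0)) + 16860)*(18126 + 11500) + 20979) = sqrt((-1*0*(4 + 0) + 16860)*(18126 + 11500) + 20979) = sqrt((-1*0*4 + 16860)*29626 + 20979) = sqrt((0 + 16860)*29626 + 20979) = sqrt(16860*29626 + 20979) = sqrt(499494360 + 20979) = sqrt(499515339) = 19*sqrt(1383699)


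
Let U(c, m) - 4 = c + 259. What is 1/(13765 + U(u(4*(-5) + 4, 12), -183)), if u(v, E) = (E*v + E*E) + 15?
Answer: 1/13995 ≈ 7.1454e-5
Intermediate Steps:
u(v, E) = 15 + E² + E*v (u(v, E) = (E*v + E²) + 15 = (E² + E*v) + 15 = 15 + E² + E*v)
U(c, m) = 263 + c (U(c, m) = 4 + (c + 259) = 4 + (259 + c) = 263 + c)
1/(13765 + U(u(4*(-5) + 4, 12), -183)) = 1/(13765 + (263 + (15 + 12² + 12*(4*(-5) + 4)))) = 1/(13765 + (263 + (15 + 144 + 12*(-20 + 4)))) = 1/(13765 + (263 + (15 + 144 + 12*(-16)))) = 1/(13765 + (263 + (15 + 144 - 192))) = 1/(13765 + (263 - 33)) = 1/(13765 + 230) = 1/13995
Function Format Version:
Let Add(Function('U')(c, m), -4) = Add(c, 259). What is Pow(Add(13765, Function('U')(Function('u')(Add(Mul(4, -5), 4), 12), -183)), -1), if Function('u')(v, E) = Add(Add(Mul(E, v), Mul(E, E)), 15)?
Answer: Rational(1, 13995) ≈ 7.1454e-5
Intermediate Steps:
Function('u')(v, E) = Add(15, Pow(E, 2), Mul(E, v)) (Function('u')(v, E) = Add(Add(Mul(E, v), Pow(E, 2)), 15) = Add(Add(Pow(E, 2), Mul(E, v)), 15) = Add(15, Pow(E, 2), Mul(E, v)))
Function('U')(c, m) = Add(263, c) (Function('U')(c, m) = Add(4, Add(c, 259)) = Add(4, Add(259, c)) = Add(263, c))
Pow(Add(13765, Function('U')(Function('u')(Add(Mul(4, -5), 4), 12), -183)), -1) = Pow(Add(13765, Add(263, Add(15, Pow(12, 2), Mul(12, Add(Mul(4, -5), 4))))), -1) = Pow(Add(13765, Add(263, Add(15, 144, Mul(12, Add(-20, 4))))), -1) = Pow(Add(13765, Add(263, Add(15, 144, Mul(12, -16)))), -1) = Pow(Add(13765, Add(263, Add(15, 144, -192))), -1) = Pow(Add(13765, Add(263, -33)), -1) = Pow(Add(13765, 230), -1) = Pow(13995, -1) = Rational(1, 13995)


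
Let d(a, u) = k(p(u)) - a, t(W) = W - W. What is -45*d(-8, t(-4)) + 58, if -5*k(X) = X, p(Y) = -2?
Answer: -320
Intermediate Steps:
t(W) = 0
k(X) = -X/5
d(a, u) = ⅖ - a (d(a, u) = -⅕*(-2) - a = ⅖ - a)
-45*d(-8, t(-4)) + 58 = -45*(⅖ - 1*(-8)) + 58 = -45*(⅖ + 8) + 58 = -45*42/5 + 58 = -378 + 58 = -320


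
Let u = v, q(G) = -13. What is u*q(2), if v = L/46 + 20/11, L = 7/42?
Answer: -71903/3036 ≈ -23.683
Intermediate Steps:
L = ⅙ (L = 7*(1/42) = ⅙ ≈ 0.16667)
v = 5531/3036 (v = (⅙)/46 + 20/11 = (⅙)*(1/46) + 20*(1/11) = 1/276 + 20/11 = 5531/3036 ≈ 1.8218)
u = 5531/3036 ≈ 1.8218
u*q(2) = (5531/3036)*(-13) = -71903/3036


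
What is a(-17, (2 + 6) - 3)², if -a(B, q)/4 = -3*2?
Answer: 576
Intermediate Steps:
a(B, q) = 24 (a(B, q) = -(-12)*2 = -4*(-6) = 24)
a(-17, (2 + 6) - 3)² = 24² = 576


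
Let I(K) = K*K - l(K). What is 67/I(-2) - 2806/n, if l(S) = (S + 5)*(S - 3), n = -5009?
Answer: 388917/95171 ≈ 4.0865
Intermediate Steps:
l(S) = (-3 + S)*(5 + S) (l(S) = (5 + S)*(-3 + S) = (-3 + S)*(5 + S))
I(K) = 15 - 2*K (I(K) = K*K - (-15 + K² + 2*K) = K² + (15 - K² - 2*K) = 15 - 2*K)
67/I(-2) - 2806/n = 67/(15 - 2*(-2)) - 2806/(-5009) = 67/(15 + 4) - 2806*(-1/5009) = 67/19 + 2806/5009 = 388917/95171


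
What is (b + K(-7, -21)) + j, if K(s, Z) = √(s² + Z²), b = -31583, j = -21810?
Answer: -53393 + 7*√10 ≈ -53371.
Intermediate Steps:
K(s, Z) = √(Z² + s²)
(b + K(-7, -21)) + j = (-31583 + √((-21)² + (-7)²)) - 21810 = (-31583 + √(441 + 49)) - 21810 = (-31583 + √490) - 21810 = (-31583 + 7*√10) - 21810 = -53393 + 7*√10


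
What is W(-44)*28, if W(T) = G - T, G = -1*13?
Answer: 868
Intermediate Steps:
G = -13
W(T) = -13 - T
W(-44)*28 = (-13 - 1*(-44))*28 = (-13 + 44)*28 = 31*28 = 868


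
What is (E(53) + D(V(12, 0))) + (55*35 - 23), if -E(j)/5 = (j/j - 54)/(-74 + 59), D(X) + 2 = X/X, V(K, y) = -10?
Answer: 5650/3 ≈ 1883.3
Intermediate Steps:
D(X) = -1 (D(X) = -2 + X/X = -2 + 1 = -1)
E(j) = -53/3 (E(j) = -5*(j/j - 54)/(-74 + 59) = -5*(1 - 54)/(-15) = -(-265)*(-1)/15 = -5*53/15 = -53/3)
(E(53) + D(V(12, 0))) + (55*35 - 23) = (-53/3 - 1) + (55*35 - 23) = -56/3 + (1925 - 23) = -56/3 + 1902 = 5650/3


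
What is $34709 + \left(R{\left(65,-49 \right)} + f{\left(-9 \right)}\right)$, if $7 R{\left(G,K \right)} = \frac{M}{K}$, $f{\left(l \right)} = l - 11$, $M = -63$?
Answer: $\frac{1699770}{49} \approx 34689.0$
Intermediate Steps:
$f{\left(l \right)} = -11 + l$
$R{\left(G,K \right)} = - \frac{9}{K}$ ($R{\left(G,K \right)} = \frac{\left(-63\right) \frac{1}{K}}{7} = - \frac{9}{K}$)
$34709 + \left(R{\left(65,-49 \right)} + f{\left(-9 \right)}\right) = 34709 - \left(20 + \frac{9}{-49}\right) = 34709 - \frac{971}{49} = \frac{1699770}{49}$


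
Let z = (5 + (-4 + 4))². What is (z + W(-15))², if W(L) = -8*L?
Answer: 21025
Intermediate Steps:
z = 25 (z = (5 + 0)² = 5² = 25)
(z + W(-15))² = (25 - 8*(-15))² = (25 + 120)² = 145² = 21025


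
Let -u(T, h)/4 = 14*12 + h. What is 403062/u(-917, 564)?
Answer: -67177/488 ≈ -137.66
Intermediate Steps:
u(T, h) = -672 - 4*h (u(T, h) = -4*(14*12 + h) = -4*(168 + h) = -672 - 4*h)
403062/u(-917, 564) = 403062/(-672 - 4*564) = 403062/(-672 - 2256) = 403062/(-2928) = 403062*(-1/2928) = -67177/488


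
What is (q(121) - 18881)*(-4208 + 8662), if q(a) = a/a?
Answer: -84091520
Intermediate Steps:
q(a) = 1
(q(121) - 18881)*(-4208 + 8662) = (1 - 18881)*(-4208 + 8662) = -18880*4454 = -84091520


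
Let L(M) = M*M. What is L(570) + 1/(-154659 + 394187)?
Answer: 77822647201/239528 ≈ 3.2490e+5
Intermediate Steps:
L(M) = M**2
L(570) + 1/(-154659 + 394187) = 570**2 + 1/(-154659 + 394187) = 324900 + 1/239528 = 77822647201/239528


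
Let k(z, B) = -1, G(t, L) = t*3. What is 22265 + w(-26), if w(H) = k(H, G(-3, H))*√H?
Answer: 22265 - I*√26 ≈ 22265.0 - 5.099*I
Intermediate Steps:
G(t, L) = 3*t
w(H) = -√H
22265 + w(-26) = 22265 - √(-26) = 22265 - I*√26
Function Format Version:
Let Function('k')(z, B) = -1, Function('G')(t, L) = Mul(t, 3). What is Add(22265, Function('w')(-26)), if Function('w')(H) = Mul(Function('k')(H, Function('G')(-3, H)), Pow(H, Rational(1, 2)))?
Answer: Add(22265, Mul(-1, I, Pow(26, Rational(1, 2)))) ≈ Add(22265., Mul(-5.0990, I))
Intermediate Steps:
Function('G')(t, L) = Mul(3, t)
Function('w')(H) = Mul(-1, Pow(H, Rational(1, 2)))
Add(22265, Function('w')(-26)) = Add(22265, Mul(-1, Pow(-26, Rational(1, 2)))) = Add(22265, Mul(-1, Mul(I, Pow(26, Rational(1, 2))))) = Add(22265, Mul(-1, I, Pow(26, Rational(1, 2))))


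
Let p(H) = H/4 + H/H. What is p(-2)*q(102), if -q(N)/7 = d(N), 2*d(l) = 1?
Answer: -7/4 ≈ -1.7500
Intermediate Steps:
d(l) = ½ (d(l) = (½)*1 = ½)
q(N) = -7/2 (q(N) = -7*½ = -7/2)
p(H) = 1 + H/4 (p(H) = H*(¼) + 1 = H/4 + 1 = 1 + H/4)
p(-2)*q(102) = (1 + (¼)*(-2))*(-7/2) = (1 - ½)*(-7/2) = (½)*(-7/2) = -7/4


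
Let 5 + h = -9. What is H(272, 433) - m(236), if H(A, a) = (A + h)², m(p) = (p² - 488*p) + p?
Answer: 125800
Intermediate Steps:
h = -14 (h = -5 - 9 = -14)
m(p) = p² - 487*p
H(A, a) = (-14 + A)² (H(A, a) = (A - 14)² = (-14 + A)²)
H(272, 433) - m(236) = (-14 + 272)² - 236*(-487 + 236) = 258² - 236*(-251) = 66564 - 1*(-59236) = 66564 + 59236 = 125800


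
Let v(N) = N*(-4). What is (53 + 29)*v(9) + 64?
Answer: -2888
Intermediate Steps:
v(N) = -4*N
(53 + 29)*v(9) + 64 = (53 + 29)*(-4*9) + 64 = 82*(-36) + 64 = -2952 + 64 = -2888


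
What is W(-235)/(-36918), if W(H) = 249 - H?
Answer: -242/18459 ≈ -0.013110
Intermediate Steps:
W(-235)/(-36918) = (249 - 1*(-235))/(-36918) = (249 + 235)*(-1/36918) = 484*(-1/36918) = -242/18459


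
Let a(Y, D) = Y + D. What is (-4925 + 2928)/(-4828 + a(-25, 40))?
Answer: 1997/4813 ≈ 0.41492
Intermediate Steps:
a(Y, D) = D + Y
(-4925 + 2928)/(-4828 + a(-25, 40)) = (-4925 + 2928)/(-4828 + (40 - 25)) = -1997/(-4828 + 15) = -1997/(-4813) = -1997*(-1/4813) = 1997/4813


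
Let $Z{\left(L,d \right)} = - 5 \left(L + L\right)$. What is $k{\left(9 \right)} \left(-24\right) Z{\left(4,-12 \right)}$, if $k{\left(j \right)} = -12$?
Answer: $-11520$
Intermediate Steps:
$Z{\left(L,d \right)} = - 10 L$ ($Z{\left(L,d \right)} = - 5 \cdot 2 L = - 10 L$)
$k{\left(9 \right)} \left(-24\right) Z{\left(4,-12 \right)} = \left(-12\right) \left(-24\right) \left(\left(-10\right) 4\right) = 288 \left(-40\right) = -11520$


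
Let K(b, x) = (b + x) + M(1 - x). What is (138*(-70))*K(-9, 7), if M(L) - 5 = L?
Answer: 28980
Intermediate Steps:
M(L) = 5 + L
K(b, x) = 6 + b (K(b, x) = (b + x) + (5 + (1 - x)) = (b + x) + (6 - x) = 6 + b)
(138*(-70))*K(-9, 7) = (138*(-70))*(6 - 9) = -9660*(-3) = 28980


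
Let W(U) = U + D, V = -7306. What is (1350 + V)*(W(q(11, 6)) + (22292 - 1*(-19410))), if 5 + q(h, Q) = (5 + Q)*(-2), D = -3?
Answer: -248198432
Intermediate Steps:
q(h, Q) = -15 - 2*Q (q(h, Q) = -5 + (5 + Q)*(-2) = -5 + (-10 - 2*Q) = -15 - 2*Q)
W(U) = -3 + U (W(U) = U - 3 = -3 + U)
(1350 + V)*(W(q(11, 6)) + (22292 - 1*(-19410))) = (1350 - 7306)*((-3 + (-15 - 2*6)) + (22292 - 1*(-19410))) = -5956*((-3 + (-15 - 12)) + (22292 + 19410)) = -5956*((-3 - 27) + 41702) = -5956*(-30 + 41702) = -5956*41672 = -248198432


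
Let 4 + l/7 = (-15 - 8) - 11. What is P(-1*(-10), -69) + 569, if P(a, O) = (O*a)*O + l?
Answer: 47913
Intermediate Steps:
l = -266 (l = -28 + 7*((-15 - 8) - 11) = -28 + 7*(-23 - 11) = -28 + 7*(-34) = -28 - 238 = -266)
P(a, O) = -266 + a*O² (P(a, O) = (O*a)*O - 266 = a*O² - 266 = -266 + a*O²)
P(-1*(-10), -69) + 569 = (-266 - 1*(-10)*(-69)²) + 569 = (-266 + 10*4761) + 569 = (-266 + 47610) + 569 = 47344 + 569 = 47913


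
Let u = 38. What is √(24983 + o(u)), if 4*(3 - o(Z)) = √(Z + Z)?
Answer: √(99944 - 2*√19)/2 ≈ 158.06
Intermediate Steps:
o(Z) = 3 - √2*√Z/4 (o(Z) = 3 - √(Z + Z)/4 = 3 - √2*√Z/4)
√(24983 + o(u)) = √(24983 + (3 - √2*√38/4)) = √(24983 + (3 - √19/2)) = √(24986 - √19/2)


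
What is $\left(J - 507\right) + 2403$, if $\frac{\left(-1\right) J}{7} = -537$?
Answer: $5655$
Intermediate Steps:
$J = 3759$ ($J = \left(-7\right) \left(-537\right) = 3759$)
$\left(J - 507\right) + 2403 = \left(3759 - 507\right) + 2403 = 3252 + 2403 = 5655$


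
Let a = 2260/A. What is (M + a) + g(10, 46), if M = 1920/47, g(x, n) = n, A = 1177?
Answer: 4910734/55319 ≈ 88.771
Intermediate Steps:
M = 1920/47 (M = 1920*(1/47) = 1920/47 ≈ 40.851)
a = 2260/1177 ≈ 1.9201
(M + a) + g(10, 46) = (1920/47 + 2260/1177) + 46 = 2366060/55319 + 46 = 4910734/55319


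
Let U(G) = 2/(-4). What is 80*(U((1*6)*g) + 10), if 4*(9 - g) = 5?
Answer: 760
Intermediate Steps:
g = 31/4 (g = 9 - ¼*5 = 9 - 5/4 = 31/4 ≈ 7.7500)
U(G) = -½ (U(G) = 2*(-¼) = -½)
80*(U((1*6)*g) + 10) = 80*(-½ + 10) = 80*(19/2) = 760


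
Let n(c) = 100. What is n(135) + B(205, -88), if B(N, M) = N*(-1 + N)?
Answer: 41920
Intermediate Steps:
n(135) + B(205, -88) = 100 + 205*(-1 + 205) = 100 + 205*204 = 100 + 41820 = 41920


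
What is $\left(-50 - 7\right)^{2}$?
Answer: $3249$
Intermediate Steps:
$\left(-50 - 7\right)^{2} = \left(-57\right)^{2} = 3249$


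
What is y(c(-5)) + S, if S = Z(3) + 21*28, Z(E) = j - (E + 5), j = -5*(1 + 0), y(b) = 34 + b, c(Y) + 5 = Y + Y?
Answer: 594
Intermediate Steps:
c(Y) = -5 + 2*Y (c(Y) = -5 + (Y + Y) = -5 + 2*Y)
j = -5 (j = -5*1 = -5)
Z(E) = -10 - E (Z(E) = -5 - (E + 5) = -5 - (5 + E) = -5 + (-5 - E) = -10 - E)
S = 575 (S = (-10 - 1*3) + 21*28 = (-10 - 3) + 588 = -13 + 588 = 575)
y(c(-5)) + S = (34 + (-5 + 2*(-5))) + 575 = (34 + (-5 - 10)) + 575 = (34 - 15) + 575 = 19 + 575 = 594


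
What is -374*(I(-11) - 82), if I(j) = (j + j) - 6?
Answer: 41140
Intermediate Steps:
I(j) = -6 + 2*j (I(j) = 2*j - 6 = -6 + 2*j)
-374*(I(-11) - 82) = -374*((-6 + 2*(-11)) - 82) = -374*((-6 - 22) - 82) = -374*(-28 - 82) = -374*(-110) = 41140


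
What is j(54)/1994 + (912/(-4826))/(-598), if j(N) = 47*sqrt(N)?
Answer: 12/37973 + 141*sqrt(6)/1994 ≈ 0.17352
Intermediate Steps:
j(54)/1994 + (912/(-4826))/(-598) = (47*sqrt(54))/1994 + (912/(-4826))/(-598) = (47*(3*sqrt(6)))*(1/1994) + (912*(-1/4826))*(-1/598) = (141*sqrt(6))*(1/1994) - 24/127*(-1/598) = 141*sqrt(6)/1994 + 12/37973 = 12/37973 + 141*sqrt(6)/1994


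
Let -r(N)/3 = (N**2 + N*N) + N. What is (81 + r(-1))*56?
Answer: 4368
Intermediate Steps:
r(N) = -6*N**2 - 3*N (r(N) = -3*((N**2 + N*N) + N) = -3*((N**2 + N**2) + N) = -3*(2*N**2 + N) = -3*(N + 2*N**2) = -6*N**2 - 3*N)
(81 + r(-1))*56 = (81 - 3*(-1)*(1 + 2*(-1)))*56 = (81 - 3*(-1)*(1 - 2))*56 = (81 - 3*(-1)*(-1))*56 = (81 - 3)*56 = 78*56 = 4368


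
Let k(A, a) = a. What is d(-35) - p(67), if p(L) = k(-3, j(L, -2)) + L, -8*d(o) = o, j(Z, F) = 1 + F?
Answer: -493/8 ≈ -61.625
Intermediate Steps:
d(o) = -o/8
p(L) = -1 + L (p(L) = (1 - 2) + L = -1 + L)
d(-35) - p(67) = -⅛*(-35) - (-1 + 67) = 35/8 - 1*66 = 35/8 - 66 = -493/8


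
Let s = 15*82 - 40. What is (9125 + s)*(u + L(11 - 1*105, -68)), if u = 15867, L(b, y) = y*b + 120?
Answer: 230839385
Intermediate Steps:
L(b, y) = 120 + b*y (L(b, y) = b*y + 120 = 120 + b*y)
s = 1190 (s = 1230 - 40 = 1190)
(9125 + s)*(u + L(11 - 1*105, -68)) = (9125 + 1190)*(15867 + (120 + (11 - 1*105)*(-68))) = 10315*(15867 + (120 + (11 - 105)*(-68))) = 10315*(15867 + (120 - 94*(-68))) = 10315*(15867 + (120 + 6392)) = 10315*(15867 + 6512) = 10315*22379 = 230839385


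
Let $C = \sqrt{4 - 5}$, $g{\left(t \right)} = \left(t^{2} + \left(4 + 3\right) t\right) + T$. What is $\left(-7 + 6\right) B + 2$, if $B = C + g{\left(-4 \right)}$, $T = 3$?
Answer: $11 - i \approx 11.0 - 1.0 i$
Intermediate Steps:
$g{\left(t \right)} = 3 + t^{2} + 7 t$ ($g{\left(t \right)} = \left(t^{2} + \left(4 + 3\right) t\right) + 3 = \left(t^{2} + 7 t\right) + 3 = 3 + t^{2} + 7 t$)
$C = i$ ($C = \sqrt{-1} = i \approx 1.0 i$)
$B = -9 + i$ ($B = i + \left(3 + \left(-4\right)^{2} + 7 \left(-4\right)\right) = i + \left(3 + 16 - 28\right) = i - 9 = -9 + i \approx -9.0 + 1.0 i$)
$\left(-7 + 6\right) B + 2 = \left(-7 + 6\right) \left(-9 + i\right) + 2 = - (-9 + i) + 2 = \left(9 - i\right) + 2 = 11 - i$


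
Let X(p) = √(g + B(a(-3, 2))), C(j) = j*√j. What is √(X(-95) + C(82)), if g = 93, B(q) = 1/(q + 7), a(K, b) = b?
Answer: √(3*√838 + 738*√82)/3 ≈ 27.426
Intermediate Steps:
B(q) = 1/(7 + q)
C(j) = j^(3/2)
X(p) = √838/3 (X(p) = √(93 + 1/(7 + 2)) = √(93 + 1/9) = √(93 + ⅑) = √(838/9) = √838/3)
√(X(-95) + C(82)) = √(√838/3 + 82^(3/2)) = √(√838/3 + 82*√82) = √(82*√82 + √838/3)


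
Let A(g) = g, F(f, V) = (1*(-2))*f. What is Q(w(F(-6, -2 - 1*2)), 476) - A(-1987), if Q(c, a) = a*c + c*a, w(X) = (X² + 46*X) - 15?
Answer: 650299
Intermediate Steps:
F(f, V) = -2*f
w(X) = -15 + X² + 46*X
Q(c, a) = 2*a*c (Q(c, a) = a*c + a*c = 2*a*c)
Q(w(F(-6, -2 - 1*2)), 476) - A(-1987) = 2*476*(-15 + (-2*(-6))² + 46*(-2*(-6))) - 1*(-1987) = 2*476*(-15 + 12² + 46*12) + 1987 = 2*476*(-15 + 144 + 552) + 1987 = 2*476*681 + 1987 = 648312 + 1987 = 650299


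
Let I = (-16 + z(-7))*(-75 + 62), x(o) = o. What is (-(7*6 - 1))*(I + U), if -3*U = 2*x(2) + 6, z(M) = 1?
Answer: -23575/3 ≈ -7858.3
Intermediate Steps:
I = 195 (I = (-16 + 1)*(-75 + 62) = -15*(-13) = 195)
U = -10/3 (U = -(2*2 + 6)/3 = -(4 + 6)/3 = -1/3*10 = -10/3 ≈ -3.3333)
(-(7*6 - 1))*(I + U) = (-(7*6 - 1))*(195 - 10/3) = -(42 - 1)*(575/3) = -1*41*(575/3) = -41*575/3 = -23575/3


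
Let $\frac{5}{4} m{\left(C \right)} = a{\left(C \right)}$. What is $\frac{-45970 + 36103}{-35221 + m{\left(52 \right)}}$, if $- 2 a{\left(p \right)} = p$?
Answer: $\frac{4485}{16019} \approx 0.27998$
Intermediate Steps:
$a{\left(p \right)} = - \frac{p}{2}$
$m{\left(C \right)} = - \frac{2 C}{5}$ ($m{\left(C \right)} = \frac{4 \left(- \frac{C}{2}\right)}{5} = - \frac{2 C}{5}$)
$\frac{-45970 + 36103}{-35221 + m{\left(52 \right)}} = \frac{-45970 + 36103}{-35221 - \frac{104}{5}} = - \frac{9867}{-35221 - \frac{104}{5}} = - \frac{9867}{- \frac{176209}{5}} = \left(-9867\right) \left(- \frac{5}{176209}\right) = \frac{4485}{16019}$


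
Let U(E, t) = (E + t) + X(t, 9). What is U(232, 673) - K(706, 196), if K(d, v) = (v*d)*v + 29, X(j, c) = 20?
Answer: -27120800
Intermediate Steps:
K(d, v) = 29 + d*v² (K(d, v) = (d*v)*v + 29 = d*v² + 29 = 29 + d*v²)
U(E, t) = 20 + E + t (U(E, t) = (E + t) + 20 = 20 + E + t)
U(232, 673) - K(706, 196) = (20 + 232 + 673) - (29 + 706*196²) = 925 - (29 + 706*38416) = 925 - (29 + 27121696) = 925 - 1*27121725 = 925 - 27121725 = -27120800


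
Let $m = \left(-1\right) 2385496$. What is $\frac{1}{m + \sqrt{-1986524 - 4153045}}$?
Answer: $- \frac{2385496}{5690597305585} - \frac{i \sqrt{6139569}}{5690597305585} \approx -4.192 \cdot 10^{-7} - 4.3542 \cdot 10^{-10} i$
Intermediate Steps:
$m = -2385496$
$\frac{1}{m + \sqrt{-1986524 - 4153045}} = \frac{1}{-2385496 + \sqrt{-1986524 - 4153045}} = \frac{1}{-2385496 + \sqrt{-6139569}} = \frac{1}{-2385496 + i \sqrt{6139569}}$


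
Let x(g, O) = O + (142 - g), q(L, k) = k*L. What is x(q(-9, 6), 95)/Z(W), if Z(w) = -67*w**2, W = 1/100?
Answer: -2910000/67 ≈ -43433.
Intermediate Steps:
q(L, k) = L*k
x(g, O) = 142 + O - g
W = 1/100 ≈ 0.010000
x(q(-9, 6), 95)/Z(W) = (142 + 95 - (-9)*6)/((-67*(1/100)**2)) = (142 + 95 - 1*(-54))/((-67*1/10000)) = (142 + 95 + 54)/(-67/10000) = 291*(-10000/67) = -2910000/67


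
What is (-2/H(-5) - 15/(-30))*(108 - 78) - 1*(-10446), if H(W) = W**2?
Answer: 52293/5 ≈ 10459.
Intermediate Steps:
(-2/H(-5) - 15/(-30))*(108 - 78) - 1*(-10446) = (-2/((-5)**2) - 15/(-30))*(108 - 78) - 1*(-10446) = (-2/25 - 15*(-1/30))*30 + 10446 = (-2*1/25 + 1/2)*30 + 10446 = (-2/25 + 1/2)*30 + 10446 = (21/50)*30 + 10446 = 63/5 + 10446 = 52293/5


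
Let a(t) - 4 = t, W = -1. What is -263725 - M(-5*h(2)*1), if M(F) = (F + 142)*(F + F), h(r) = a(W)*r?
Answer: -257005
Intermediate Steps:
a(t) = 4 + t
h(r) = 3*r (h(r) = (4 - 1)*r = 3*r)
M(F) = 2*F*(142 + F) (M(F) = (142 + F)*(2*F) = 2*F*(142 + F))
-263725 - M(-5*h(2)*1) = -263725 - 2*-15*2*1*(142 - 15*2*1) = -263725 - 2*-5*6*1*(142 - 5*6*1) = -263725 - 2*(-30*1)*(142 - 30*1) = -263725 - 2*(-30)*(142 - 30) = -263725 - 2*(-30)*112 = -263725 - 1*(-6720) = -263725 + 6720 = -257005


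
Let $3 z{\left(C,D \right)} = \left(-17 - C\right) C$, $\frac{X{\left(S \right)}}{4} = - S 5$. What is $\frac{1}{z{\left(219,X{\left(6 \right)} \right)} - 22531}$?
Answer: $- \frac{1}{39759} \approx -2.5152 \cdot 10^{-5}$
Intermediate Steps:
$X{\left(S \right)} = - 20 S$ ($X{\left(S \right)} = 4 - S 5 = 4 \left(- 5 S\right) = - 20 S$)
$z{\left(C,D \right)} = \frac{C \left(-17 - C\right)}{3}$ ($z{\left(C,D \right)} = \frac{\left(-17 - C\right) C}{3} = \frac{C \left(-17 - C\right)}{3}$)
$\frac{1}{z{\left(219,X{\left(6 \right)} \right)} - 22531} = \frac{1}{\left(- \frac{1}{3}\right) 219 \left(17 + 219\right) - 22531} = \frac{1}{\left(- \frac{1}{3}\right) 219 \cdot 236 - 22531} = \frac{1}{-17228 - 22531} = \frac{1}{-39759} = - \frac{1}{39759}$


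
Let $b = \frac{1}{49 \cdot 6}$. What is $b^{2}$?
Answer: $\frac{1}{86436} \approx 1.1569 \cdot 10^{-5}$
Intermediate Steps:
$b = \frac{1}{294} \approx 0.0034014$
$b^{2} = \left(\frac{1}{294}\right)^{2} = \frac{1}{86436}$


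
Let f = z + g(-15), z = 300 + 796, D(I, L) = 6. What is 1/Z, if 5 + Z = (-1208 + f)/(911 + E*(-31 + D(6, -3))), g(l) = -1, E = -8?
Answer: -1111/5668 ≈ -0.19601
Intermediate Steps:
z = 1096
f = 1095 (f = 1096 - 1 = 1095)
Z = -5668/1111 (Z = -5 + (-1208 + 1095)/(911 - 8*(-31 + 6)) = -5 - 113/(911 - 8*(-25)) = -5 - 113/(911 + 200) = -5 - 113/1111 = -5668/1111 ≈ -5.1017)
1/Z = 1/(-5668/1111) = -1111/5668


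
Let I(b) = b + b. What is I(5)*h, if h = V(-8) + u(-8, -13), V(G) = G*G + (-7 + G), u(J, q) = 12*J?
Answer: -470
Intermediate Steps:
V(G) = -7 + G + G² (V(G) = G² + (-7 + G) = -7 + G + G²)
h = -47 (h = (-7 - 8 + (-8)²) + 12*(-8) = (-7 - 8 + 64) - 96 = 49 - 96 = -47)
I(b) = 2*b
I(5)*h = (2*5)*(-47) = 10*(-47) = -470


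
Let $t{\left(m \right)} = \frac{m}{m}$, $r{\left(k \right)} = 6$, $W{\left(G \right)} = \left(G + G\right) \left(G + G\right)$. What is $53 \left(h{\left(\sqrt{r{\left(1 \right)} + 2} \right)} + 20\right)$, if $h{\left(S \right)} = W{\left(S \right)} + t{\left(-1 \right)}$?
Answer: $2809$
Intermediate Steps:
$W{\left(G \right)} = 4 G^{2}$ ($W{\left(G \right)} = 2 G 2 G = 4 G^{2}$)
$t{\left(m \right)} = 1$
$h{\left(S \right)} = 1 + 4 S^{2}$ ($h{\left(S \right)} = 4 S^{2} + 1 = 1 + 4 S^{2}$)
$53 \left(h{\left(\sqrt{r{\left(1 \right)} + 2} \right)} + 20\right) = 53 \left(\left(1 + 4 \left(\sqrt{6 + 2}\right)^{2}\right) + 20\right) = 53 \left(\left(1 + 4 \left(\sqrt{8}\right)^{2}\right) + 20\right) = 53 \left(\left(1 + 4 \left(2 \sqrt{2}\right)^{2}\right) + 20\right) = 53 \left(\left(1 + 4 \cdot 8\right) + 20\right) = 53 \left(\left(1 + 32\right) + 20\right) = 53 \left(33 + 20\right) = 53 \cdot 53 = 2809$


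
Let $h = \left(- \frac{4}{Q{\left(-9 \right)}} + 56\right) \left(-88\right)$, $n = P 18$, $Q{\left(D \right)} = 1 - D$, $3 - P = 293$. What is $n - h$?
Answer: $- \frac{1636}{5} \approx -327.2$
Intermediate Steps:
$P = -290$ ($P = 3 - 293 = -290$)
$n = -5220$ ($n = \left(-290\right) 18 = -5220$)
$h = - \frac{24464}{5}$ ($h = \left(- \frac{4}{1 - -9} + 56\right) \left(-88\right) = \left(- \frac{4}{1 + 9} + 56\right) \left(-88\right) = \left(- \frac{4}{10} + 56\right) \left(-88\right) = \left(\left(-4\right) \frac{1}{10} + 56\right) \left(-88\right) = \left(- \frac{2}{5} + 56\right) \left(-88\right) = \frac{278}{5} \left(-88\right) = - \frac{24464}{5} \approx -4892.8$)
$n - h = -5220 - - \frac{24464}{5} = -5220 + \frac{24464}{5} = - \frac{1636}{5}$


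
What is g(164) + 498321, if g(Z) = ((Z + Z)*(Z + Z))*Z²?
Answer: 2894077585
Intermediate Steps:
g(Z) = 4*Z⁴ (g(Z) = ((2*Z)*(2*Z))*Z² = (4*Z²)*Z² = 4*Z⁴)
g(164) + 498321 = 4*164⁴ + 498321 = 4*723394816 + 498321 = 2893579264 + 498321 = 2894077585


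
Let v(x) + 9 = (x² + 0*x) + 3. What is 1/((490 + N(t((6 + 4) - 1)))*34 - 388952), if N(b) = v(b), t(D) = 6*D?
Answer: -1/273352 ≈ -3.6583e-6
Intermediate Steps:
v(x) = -6 + x² (v(x) = -9 + ((x² + 0*x) + 3) = -9 + ((x² + 0) + 3) = -9 + (x² + 3) = -9 + (3 + x²) = -6 + x²)
N(b) = -6 + b²
1/((490 + N(t((6 + 4) - 1)))*34 - 388952) = 1/((490 + (-6 + (6*((6 + 4) - 1))²))*34 - 388952) = 1/((490 + (-6 + (6*(10 - 1))²))*34 - 388952) = 1/((490 + (-6 + (6*9)²))*34 - 388952) = 1/((490 + (-6 + 54²))*34 - 388952) = 1/((490 + (-6 + 2916))*34 - 388952) = 1/((490 + 2910)*34 - 388952) = 1/(3400*34 - 388952) = 1/(115600 - 388952) = 1/(-273352) = -1/273352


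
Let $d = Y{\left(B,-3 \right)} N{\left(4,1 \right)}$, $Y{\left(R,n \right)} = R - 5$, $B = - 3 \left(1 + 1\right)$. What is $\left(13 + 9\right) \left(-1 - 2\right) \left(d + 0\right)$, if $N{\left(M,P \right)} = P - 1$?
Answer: $0$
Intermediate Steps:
$N{\left(M,P \right)} = -1 + P$ ($N{\left(M,P \right)} = P - 1 = -1 + P$)
$B = -6$ ($B = \left(-3\right) 2 = -6$)
$Y{\left(R,n \right)} = -5 + R$ ($Y{\left(R,n \right)} = R - 5 = -5 + R$)
$d = 0$ ($d = \left(-5 - 6\right) \left(-1 + 1\right) = \left(-11\right) 0 = 0$)
$\left(13 + 9\right) \left(-1 - 2\right) \left(d + 0\right) = \left(13 + 9\right) \left(-1 - 2\right) \left(0 + 0\right) = 22 \left(\left(-3\right) 0\right) = 22 \cdot 0 = 0$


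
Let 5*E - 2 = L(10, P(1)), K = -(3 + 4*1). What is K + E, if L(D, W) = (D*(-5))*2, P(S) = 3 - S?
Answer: -133/5 ≈ -26.600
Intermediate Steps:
L(D, W) = -10*D (L(D, W) = -5*D*2 = -10*D)
K = -7 (K = -(3 + 4) = -1*7 = -7)
E = -98/5 (E = 2/5 + (-10*10)/5 = 2/5 + (1/5)*(-100) = 2/5 - 20 = -98/5 ≈ -19.600)
K + E = -7 - 98/5 = -133/5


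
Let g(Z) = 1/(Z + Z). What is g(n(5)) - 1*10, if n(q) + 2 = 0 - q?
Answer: -141/14 ≈ -10.071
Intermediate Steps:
n(q) = -2 - q (n(q) = -2 + (0 - q) = -2 - q)
g(Z) = 1/(2*Z)
g(n(5)) - 1*10 = 1/(2*(-2 - 1*5)) - 1*10 = 1/(2*(-2 - 5)) - 10 = (1/2)/(-7) - 10 = (1/2)*(-1/7) - 10 = -1/14 - 10 = -141/14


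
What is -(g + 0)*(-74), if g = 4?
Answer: 296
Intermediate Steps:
-(g + 0)*(-74) = -(4 + 0)*(-74) = -1*4*(-74) = -4*(-74) = 296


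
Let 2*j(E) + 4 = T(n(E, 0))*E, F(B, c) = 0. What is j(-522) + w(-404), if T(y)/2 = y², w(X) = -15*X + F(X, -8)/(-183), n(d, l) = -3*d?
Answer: -1280123774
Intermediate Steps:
w(X) = -15*X (w(X) = -15*X + 0/(-183) = -15*X + 0*(-1/183) = -15*X + 0 = -15*X)
T(y) = 2*y²
j(E) = -2 + 9*E³ (j(E) = -2 + ((2*(-3*E)²)*E)/2 = -2 + ((2*(9*E²))*E)/2 = -2 + ((18*E²)*E)/2 = -2 + (18*E³)/2 = -2 + 9*E³)
j(-522) + w(-404) = (-2 + 9*(-522)³) - 15*(-404) = (-2 + 9*(-142236648)) + 6060 = (-2 - 1280129832) + 6060 = -1280129834 + 6060 = -1280123774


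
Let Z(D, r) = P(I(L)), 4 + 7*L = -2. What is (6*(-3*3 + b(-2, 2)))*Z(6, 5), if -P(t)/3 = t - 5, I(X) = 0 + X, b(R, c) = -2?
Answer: -8118/7 ≈ -1159.7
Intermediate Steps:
L = -6/7 (L = -4/7 + (⅐)*(-2) = -4/7 - 2/7 = -6/7 ≈ -0.85714)
I(X) = X
P(t) = 15 - 3*t (P(t) = -3*(t - 5) = -3*(-5 + t) = 15 - 3*t)
Z(D, r) = 123/7 (Z(D, r) = 15 - 3*(-6/7) = 15 + 18/7 = 123/7)
(6*(-3*3 + b(-2, 2)))*Z(6, 5) = (6*(-3*3 - 2))*(123/7) = (6*(-9 - 2))*(123/7) = (6*(-11))*(123/7) = -66*123/7 = -8118/7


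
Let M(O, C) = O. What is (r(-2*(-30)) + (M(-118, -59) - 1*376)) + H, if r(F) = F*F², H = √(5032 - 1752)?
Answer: 215506 + 4*√205 ≈ 2.1556e+5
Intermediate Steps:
H = 4*√205 (H = √3280 = 4*√205 ≈ 57.271)
r(F) = F³
(r(-2*(-30)) + (M(-118, -59) - 1*376)) + H = ((-2*(-30))³ + (-118 - 1*376)) + 4*√205 = (60³ + (-118 - 376)) + 4*√205 = (216000 - 494) + 4*√205 = 215506 + 4*√205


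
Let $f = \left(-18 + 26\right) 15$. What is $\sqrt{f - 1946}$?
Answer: $i \sqrt{1826} \approx 42.732 i$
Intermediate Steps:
$f = 120$ ($f = 8 \cdot 15 = 120$)
$\sqrt{f - 1946} = \sqrt{120 - 1946} = \sqrt{-1826} = i \sqrt{1826}$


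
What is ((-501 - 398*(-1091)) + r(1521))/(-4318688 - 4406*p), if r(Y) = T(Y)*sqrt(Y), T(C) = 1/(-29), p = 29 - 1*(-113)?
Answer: -6288877/71692930 ≈ -0.087720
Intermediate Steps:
p = 142 (p = 29 + 113 = 142)
T(C) = -1/29
r(Y) = -sqrt(Y)/29
((-501 - 398*(-1091)) + r(1521))/(-4318688 - 4406*p) = ((-501 - 398*(-1091)) - sqrt(1521)/29)/(-4318688 - 4406*142) = ((-501 + 434218) - 1/29*39)/(-4318688 - 625652) = (433717 - 39/29)/(-4944340) = (12577754/29)*(-1/4944340) = -6288877/71692930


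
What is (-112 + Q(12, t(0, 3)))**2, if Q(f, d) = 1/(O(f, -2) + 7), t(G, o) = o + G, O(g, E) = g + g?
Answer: 12047841/961 ≈ 12537.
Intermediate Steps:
O(g, E) = 2*g
t(G, o) = G + o
Q(f, d) = 1/(7 + 2*f) (Q(f, d) = 1/(2*f + 7) = 1/(7 + 2*f))
(-112 + Q(12, t(0, 3)))**2 = (-112 + 1/(7 + 2*12))**2 = (-112 + 1/(7 + 24))**2 = (-112 + 1/31)**2 = (-3471/31)**2 = 12047841/961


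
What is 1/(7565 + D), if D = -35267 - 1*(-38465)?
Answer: 1/10763 ≈ 9.2911e-5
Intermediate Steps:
D = 3198 (D = -35267 + 38465 = 3198)
1/(7565 + D) = 1/(7565 + 3198) = 1/10763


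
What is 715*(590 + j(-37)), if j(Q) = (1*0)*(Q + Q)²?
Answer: 421850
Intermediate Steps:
j(Q) = 0 (j(Q) = 0*(2*Q)² = 0*(4*Q²) = 0)
715*(590 + j(-37)) = 715*(590 + 0) = 715*590 = 421850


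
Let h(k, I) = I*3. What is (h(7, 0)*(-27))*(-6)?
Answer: 0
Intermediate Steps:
h(k, I) = 3*I
(h(7, 0)*(-27))*(-6) = ((3*0)*(-27))*(-6) = (0*(-27))*(-6) = 0*(-6) = 0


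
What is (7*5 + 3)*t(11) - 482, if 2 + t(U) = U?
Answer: -140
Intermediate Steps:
t(U) = -2 + U
(7*5 + 3)*t(11) - 482 = (7*5 + 3)*(-2 + 11) - 482 = (35 + 3)*9 - 482 = 38*9 - 482 = 342 - 482 = -140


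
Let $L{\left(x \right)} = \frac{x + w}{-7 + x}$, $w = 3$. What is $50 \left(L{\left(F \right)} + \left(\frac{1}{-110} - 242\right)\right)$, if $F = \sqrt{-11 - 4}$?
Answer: $- \frac{2130505}{176} - \frac{125 i \sqrt{15}}{16} \approx -12105.0 - 30.258 i$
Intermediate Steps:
$F = i \sqrt{15}$ ($F = \sqrt{-15} = i \sqrt{15} \approx 3.873 i$)
$L{\left(x \right)} = \frac{3 + x}{-7 + x}$ ($L{\left(x \right)} = \frac{x + 3}{-7 + x} = \frac{3 + x}{-7 + x}$)
$50 \left(L{\left(F \right)} + \left(\frac{1}{-110} - 242\right)\right) = 50 \left(\frac{3 + i \sqrt{15}}{-7 + i \sqrt{15}} + \left(\frac{1}{-110} - 242\right)\right) = 50 \left(\frac{3 + i \sqrt{15}}{-7 + i \sqrt{15}} - \frac{26621}{110}\right) = 50 \left(- \frac{26621}{110} + \frac{3 + i \sqrt{15}}{-7 + i \sqrt{15}}\right) = - \frac{133105}{11} + \frac{50 \left(3 + i \sqrt{15}\right)}{-7 + i \sqrt{15}}$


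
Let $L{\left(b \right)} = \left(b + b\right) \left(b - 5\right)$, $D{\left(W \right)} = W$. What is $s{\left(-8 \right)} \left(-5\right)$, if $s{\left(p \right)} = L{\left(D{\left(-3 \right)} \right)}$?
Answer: $-240$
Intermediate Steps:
$L{\left(b \right)} = 2 b \left(-5 + b\right)$
$s{\left(p \right)} = 48$ ($s{\left(p \right)} = 2 \left(-3\right) \left(-5 - 3\right) = 2 \left(-3\right) \left(-8\right) = 48$)
$s{\left(-8 \right)} \left(-5\right) = 48 \left(-5\right) = -240$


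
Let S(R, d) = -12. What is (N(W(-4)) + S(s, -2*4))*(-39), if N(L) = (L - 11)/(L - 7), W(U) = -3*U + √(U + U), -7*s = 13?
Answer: 4979/11 - 104*I*√2/11 ≈ 452.64 - 13.371*I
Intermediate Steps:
s = -13/7 (s = -⅐*13 = -13/7 ≈ -1.8571)
W(U) = -3*U + √2*√U (W(U) = -3*U + √(2*U) = -3*U + √2*√U)
N(L) = (-11 + L)/(-7 + L)
(N(W(-4)) + S(s, -2*4))*(-39) = ((-11 + (-3*(-4) + √2*√(-4)))/(-7 + (-3*(-4) + √2*√(-4))) - 12)*(-39) = ((-11 + (12 + √2*(2*I)))/(-7 + (12 + √2*(2*I))) - 12)*(-39) = ((-11 + (12 + 2*I*√2))/(-7 + (12 + 2*I*√2)) - 12)*(-39) = ((1 + 2*I*√2)/(5 + 2*I*√2) - 12)*(-39) = (-12 + (1 + 2*I*√2)/(5 + 2*I*√2))*(-39) = 468 - 39*(1 + 2*I*√2)/(5 + 2*I*√2)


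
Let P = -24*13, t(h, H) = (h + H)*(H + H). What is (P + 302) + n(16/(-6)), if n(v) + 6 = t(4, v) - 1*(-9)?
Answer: -127/9 ≈ -14.111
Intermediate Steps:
t(h, H) = 2*H*(H + h) (t(h, H) = (H + h)*(2*H) = 2*H*(H + h))
P = -312
n(v) = 3 + 2*v*(4 + v) (n(v) = -6 + (2*v*(v + 4) - 1*(-9)) = -6 + (2*v*(4 + v) + 9) = -6 + (9 + 2*v*(4 + v)) = 3 + 2*v*(4 + v))
(P + 302) + n(16/(-6)) = (-312 + 302) + (3 + 2*(16/(-6))*(4 + 16/(-6))) = -10 + (3 + 2*(16*(-⅙))*(4 + 16*(-⅙))) = -10 + (3 + 2*(-8/3)*(4 - 8/3)) = -10 + (3 + 2*(-8/3)*(4/3)) = -10 + (3 - 64/9) = -10 - 37/9 = -127/9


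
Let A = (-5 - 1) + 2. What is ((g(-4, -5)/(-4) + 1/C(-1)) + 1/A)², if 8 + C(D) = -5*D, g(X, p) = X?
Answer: 25/144 ≈ 0.17361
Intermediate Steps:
C(D) = -8 - 5*D
A = -4 (A = -6 + 2 = -4)
((g(-4, -5)/(-4) + 1/C(-1)) + 1/A)² = ((-4/(-4) + 1/(-8 - 5*(-1))) + 1/(-4))² = ((-4*(-¼) + 1/(-8 + 5)) - ¼)² = ((1 + 1/(-3)) - ¼)² = ((1 + 1*(-⅓)) - ¼)² = ((1 - ⅓) - ¼)² = (⅔ - ¼)² = (5/12)² = 25/144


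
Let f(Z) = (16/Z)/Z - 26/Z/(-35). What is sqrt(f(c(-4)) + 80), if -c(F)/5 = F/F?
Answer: sqrt(98602)/35 ≈ 8.9717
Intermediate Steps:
c(F) = -5 (c(F) = -5*F/F = -5*1 = -5)
f(Z) = 16/Z**2 + 26/(35*Z) (f(Z) = 16/Z**2 - 26/Z*(-1/35) = 16/Z**2 + 26/(35*Z))
sqrt(f(c(-4)) + 80) = sqrt((2/35)*(280 + 13*(-5))/(-5)**2 + 80) = sqrt((2/35)*(1/25)*(280 - 65) + 80) = sqrt((2/35)*(1/25)*215 + 80) = sqrt(86/175 + 80) = sqrt(14086/175) = sqrt(98602)/35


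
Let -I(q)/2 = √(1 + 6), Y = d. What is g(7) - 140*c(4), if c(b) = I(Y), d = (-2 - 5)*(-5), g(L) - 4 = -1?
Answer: 3 + 280*√7 ≈ 743.81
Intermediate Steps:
g(L) = 3 (g(L) = 4 - 1 = 3)
d = 35 (d = -7*(-5) = 35)
Y = 35
I(q) = -2*√7 (I(q) = -2*√(1 + 6) = -2*√7)
c(b) = -2*√7
g(7) - 140*c(4) = 3 - (-280)*√7 = 3 + 280*√7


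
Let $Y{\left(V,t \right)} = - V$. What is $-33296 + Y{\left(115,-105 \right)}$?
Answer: $-33411$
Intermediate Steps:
$-33296 + Y{\left(115,-105 \right)} = -33296 - 115 = -33411$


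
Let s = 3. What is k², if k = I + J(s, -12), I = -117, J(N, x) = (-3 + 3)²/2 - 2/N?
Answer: 124609/9 ≈ 13845.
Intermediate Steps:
J(N, x) = -2/N (J(N, x) = 0²*(½) - 2/N = 0*(½) - 2/N = 0 - 2/N = -2/N)
k = -353/3 (k = -117 - 2/3 = -117 - 2*⅓ = -117 - ⅔ = -353/3 ≈ -117.67)
k² = (-353/3)² = 124609/9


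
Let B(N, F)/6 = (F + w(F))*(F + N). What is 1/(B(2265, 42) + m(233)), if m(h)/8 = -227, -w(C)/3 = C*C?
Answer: -1/72672316 ≈ -1.3760e-8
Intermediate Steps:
w(C) = -3*C² (w(C) = -3*C*C = -3*C²)
B(N, F) = 6*(F + N)*(F - 3*F²) (B(N, F) = 6*((F - 3*F²)*(F + N)) = 6*((F + N)*(F - 3*F²)) = 6*(F + N)*(F - 3*F²))
m(h) = -1816 (m(h) = 8*(-227) = -1816)
1/(B(2265, 42) + m(233)) = 1/(6*42*(42 + 2265 - 3*42² - 3*42*2265) - 1816) = 1/(6*42*(42 + 2265 - 3*1764 - 285390) - 1816) = 1/(6*42*(42 + 2265 - 5292 - 285390) - 1816) = 1/(6*42*(-288375) - 1816) = 1/(-72670500 - 1816) = 1/(-72672316) = -1/72672316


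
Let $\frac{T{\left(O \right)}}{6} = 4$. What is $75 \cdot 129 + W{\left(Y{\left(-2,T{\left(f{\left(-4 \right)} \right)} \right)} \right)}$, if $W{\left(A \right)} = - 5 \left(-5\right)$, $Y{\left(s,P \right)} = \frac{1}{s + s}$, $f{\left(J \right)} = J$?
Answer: $9700$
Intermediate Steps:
$T{\left(O \right)} = 24$ ($T{\left(O \right)} = 6 \cdot 4 = 24$)
$Y{\left(s,P \right)} = \frac{1}{2 s}$
$W{\left(A \right)} = 25$ ($W{\left(A \right)} = \left(-1\right) \left(-25\right) = 25$)
$75 \cdot 129 + W{\left(Y{\left(-2,T{\left(f{\left(-4 \right)} \right)} \right)} \right)} = 75 \cdot 129 + 25 = 9675 + 25 = 9700$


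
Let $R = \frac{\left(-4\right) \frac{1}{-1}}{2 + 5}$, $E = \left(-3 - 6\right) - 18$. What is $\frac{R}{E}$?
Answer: $- \frac{4}{189} \approx -0.021164$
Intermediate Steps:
$E = -27$ ($E = -9 - 18 = -27$)
$R = \frac{4}{7}$ ($R = \frac{\left(-4\right) \left(-1\right)}{7} = 4 \cdot \frac{1}{7} = \frac{4}{7} \approx 0.57143$)
$\frac{R}{E} = \frac{4}{7 \left(-27\right)} = \frac{4}{7} \left(- \frac{1}{27}\right) = - \frac{4}{189}$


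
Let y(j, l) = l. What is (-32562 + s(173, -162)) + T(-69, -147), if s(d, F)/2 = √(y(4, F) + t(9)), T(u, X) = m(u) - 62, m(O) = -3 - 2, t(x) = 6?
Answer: -32629 + 4*I*√39 ≈ -32629.0 + 24.98*I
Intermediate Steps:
m(O) = -5
T(u, X) = -67 (T(u, X) = -5 - 62 = -67)
s(d, F) = 2*√(6 + F) (s(d, F) = 2*√(F + 6) = 2*√(6 + F))
(-32562 + s(173, -162)) + T(-69, -147) = (-32562 + 2*√(6 - 162)) - 67 = (-32562 + 2*√(-156)) - 67 = (-32562 + 2*(2*I*√39)) - 67 = (-32562 + 4*I*√39) - 67 = -32629 + 4*I*√39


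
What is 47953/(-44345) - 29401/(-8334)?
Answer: 904147043/369571230 ≈ 2.4465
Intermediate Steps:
47953/(-44345) - 29401/(-8334) = 47953*(-1/44345) - 29401*(-1/8334) = -47953/44345 + 29401/8334 = 904147043/369571230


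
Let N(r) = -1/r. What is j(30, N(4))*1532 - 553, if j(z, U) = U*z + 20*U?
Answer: -19703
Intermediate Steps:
j(z, U) = 20*U + U*z
j(30, N(4))*1532 - 553 = ((-1/4)*(20 + 30))*1532 - 553 = (-1*¼*50)*1532 - 553 = -¼*50*1532 - 553 = -25/2*1532 - 553 = -19150 - 553 = -19703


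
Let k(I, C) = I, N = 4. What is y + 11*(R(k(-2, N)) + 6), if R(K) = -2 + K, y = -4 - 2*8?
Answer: 2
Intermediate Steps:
y = -20 (y = -4 - 16 = -20)
y + 11*(R(k(-2, N)) + 6) = -20 + 11*((-2 - 2) + 6) = -20 + 11*(-4 + 6) = -20 + 11*2 = -20 + 22 = 2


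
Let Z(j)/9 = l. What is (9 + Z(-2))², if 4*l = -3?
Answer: 81/16 ≈ 5.0625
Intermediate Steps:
l = -¾ (l = (¼)*(-3) = -¾ ≈ -0.75000)
Z(j) = -27/4 (Z(j) = 9*(-¾) = -27/4)
(9 + Z(-2))² = (9 - 27/4)² = (9/4)² = 81/16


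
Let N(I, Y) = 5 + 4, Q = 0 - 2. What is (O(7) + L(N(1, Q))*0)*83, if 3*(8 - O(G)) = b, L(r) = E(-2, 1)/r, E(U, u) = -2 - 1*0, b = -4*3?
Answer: 996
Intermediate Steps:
Q = -2
b = -12
N(I, Y) = 9
E(U, u) = -2 (E(U, u) = -2 + 0 = -2)
L(r) = -2/r
O(G) = 12 (O(G) = 8 - ⅓*(-12) = 8 + 4 = 12)
(O(7) + L(N(1, Q))*0)*83 = (12 - 2/9*0)*83 = (12 + 0)*83 = 12*83 = 996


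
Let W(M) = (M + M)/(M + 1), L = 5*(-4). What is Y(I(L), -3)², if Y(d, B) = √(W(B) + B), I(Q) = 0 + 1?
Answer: 0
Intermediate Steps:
L = -20
I(Q) = 1
W(M) = 2*M/(1 + M) (W(M) = (2*M)/(1 + M) = 2*M/(1 + M))
Y(d, B) = √(B + 2*B/(1 + B)) (Y(d, B) = √(2*B/(1 + B) + B) = √(B + 2*B/(1 + B)))
Y(I(L), -3)² = (√(-3*(3 - 3)/(1 - 3)))² = (√(-3*0/(-2)))² = (√(-3*(-½)*0))² = (√0)² = 0² = 0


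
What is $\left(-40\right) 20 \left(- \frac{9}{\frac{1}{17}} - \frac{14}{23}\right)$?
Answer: $\frac{2826400}{23} \approx 1.2289 \cdot 10^{5}$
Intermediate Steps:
$\left(-40\right) 20 \left(- \frac{9}{\frac{1}{17}} - \frac{14}{23}\right) = - 800 \left(- 9 \frac{1}{\frac{1}{17}} - \frac{14}{23}\right) = - 800 \left(\left(-9\right) 17 - \frac{14}{23}\right) = - 800 \left(-153 - \frac{14}{23}\right) = \left(-800\right) \left(- \frac{3533}{23}\right) = \frac{2826400}{23}$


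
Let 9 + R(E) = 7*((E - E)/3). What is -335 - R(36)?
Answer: -326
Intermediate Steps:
R(E) = -9 (R(E) = -9 + 7*((E - E)/3) = -9 + 7*(0*(⅓)) = -9 + 7*0 = -9 + 0 = -9)
-335 - R(36) = -335 - 1*(-9) = -335 + 9 = -326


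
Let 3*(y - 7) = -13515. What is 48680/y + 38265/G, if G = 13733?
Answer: -248203235/30885517 ≈ -8.0362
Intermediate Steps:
y = -4498 (y = 7 + (⅓)*(-13515) = 7 - 4505 = -4498)
48680/y + 38265/G = 48680/(-4498) + 38265/13733 = 48680*(-1/4498) + 38265*(1/13733) = -24340/2249 + 38265/13733 = -248203235/30885517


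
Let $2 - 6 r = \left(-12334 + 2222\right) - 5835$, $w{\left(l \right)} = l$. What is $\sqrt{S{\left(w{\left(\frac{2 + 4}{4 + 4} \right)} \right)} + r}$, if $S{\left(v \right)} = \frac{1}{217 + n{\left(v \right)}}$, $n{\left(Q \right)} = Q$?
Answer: $\frac{\sqrt{72597517278}}{5226} \approx 51.557$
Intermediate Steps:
$S{\left(v \right)} = \frac{1}{217 + v}$
$r = \frac{15949}{6}$ ($r = \frac{1}{3} - \frac{\left(-12334 + 2222\right) - 5835}{6} = \frac{1}{3} - \frac{-10112 - 5835}{6} = \frac{1}{3} - - \frac{15947}{6} = \frac{1}{3} + \frac{15947}{6} = \frac{15949}{6} \approx 2658.2$)
$\sqrt{S{\left(w{\left(\frac{2 + 4}{4 + 4} \right)} \right)} + r} = \sqrt{\frac{1}{217 + \frac{2 + 4}{4 + 4}} + \frac{15949}{6}} = \sqrt{\frac{1}{217 + \frac{6}{8}} + \frac{15949}{6}} = \sqrt{\frac{1}{217 + 6 \cdot \frac{1}{8}} + \frac{15949}{6}} = \sqrt{\frac{1}{217 + \frac{3}{4}} + \frac{15949}{6}} = \sqrt{\frac{1}{\frac{871}{4}} + \frac{15949}{6}} = \sqrt{\frac{4}{871} + \frac{15949}{6}} = \sqrt{\frac{13891603}{5226}} = \frac{\sqrt{72597517278}}{5226}$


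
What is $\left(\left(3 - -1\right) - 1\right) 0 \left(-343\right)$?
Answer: $0$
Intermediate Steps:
$\left(\left(3 - -1\right) - 1\right) 0 \left(-343\right) = \left(\left(3 + 1\right) - 1\right) 0 \left(-343\right) = \left(4 - 1\right) 0 \left(-343\right) = 3 \cdot 0 \left(-343\right) = 0 \left(-343\right) = 0$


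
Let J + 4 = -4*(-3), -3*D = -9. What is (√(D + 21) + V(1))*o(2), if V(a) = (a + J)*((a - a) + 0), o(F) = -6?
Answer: -12*√6 ≈ -29.394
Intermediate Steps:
D = 3 (D = -⅓*(-9) = 3)
J = 8 (J = -4 - 4*(-3) = -4 + 12 = 8)
V(a) = 0 (V(a) = (a + 8)*((a - a) + 0) = (8 + a)*(0 + 0) = (8 + a)*0 = 0)
(√(D + 21) + V(1))*o(2) = (√(3 + 21) + 0)*(-6) = (√24 + 0)*(-6) = (2*√6 + 0)*(-6) = (2*√6)*(-6) = -12*√6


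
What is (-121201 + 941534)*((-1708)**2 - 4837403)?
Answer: -1575153386287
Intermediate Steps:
(-121201 + 941534)*((-1708)**2 - 4837403) = 820333*(2917264 - 4837403) = 820333*(-1920139) = -1575153386287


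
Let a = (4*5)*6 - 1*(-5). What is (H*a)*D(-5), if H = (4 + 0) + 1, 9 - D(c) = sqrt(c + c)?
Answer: 5625 - 625*I*sqrt(10) ≈ 5625.0 - 1976.4*I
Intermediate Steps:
D(c) = 9 - sqrt(2)*sqrt(c) (D(c) = 9 - sqrt(c + c) = 9 - sqrt(2*c) = 9 - sqrt(2)*sqrt(c))
H = 5 (H = 4 + 1 = 5)
a = 125 (a = 20*6 + 5 = 120 + 5 = 125)
(H*a)*D(-5) = (5*125)*(9 - sqrt(2)*sqrt(-5)) = 625*(9 - sqrt(2)*I*sqrt(5)) = 625*(9 - I*sqrt(10)) = 5625 - 625*I*sqrt(10)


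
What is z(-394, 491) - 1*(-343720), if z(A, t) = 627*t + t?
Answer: 652068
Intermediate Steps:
z(A, t) = 628*t
z(-394, 491) - 1*(-343720) = 628*491 - 1*(-343720) = 308348 + 343720 = 652068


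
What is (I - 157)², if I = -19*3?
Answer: 45796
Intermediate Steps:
I = -57
(I - 157)² = (-57 - 157)² = (-214)² = 45796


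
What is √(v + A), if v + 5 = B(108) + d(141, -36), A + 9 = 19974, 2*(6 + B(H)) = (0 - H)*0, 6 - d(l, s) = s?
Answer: 2*√4999 ≈ 141.41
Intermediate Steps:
d(l, s) = 6 - s
B(H) = -6 (B(H) = -6 + ((0 - H)*0)/2 = -6 + (-H*0)/2 = -6 + (½)*0 = -6 + 0 = -6)
A = 19965 (A = -9 + 19974 = 19965)
v = 31 (v = -5 + (-6 + (6 - 1*(-36))) = -5 + (-6 + (6 + 36)) = -5 + (-6 + 42) = -5 + 36 = 31)
√(v + A) = √(31 + 19965) = √19996 = 2*√4999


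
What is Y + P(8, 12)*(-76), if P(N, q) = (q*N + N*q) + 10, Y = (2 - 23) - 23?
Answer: -15396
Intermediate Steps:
Y = -44 (Y = -21 - 23 = -44)
P(N, q) = 10 + 2*N*q (P(N, q) = (N*q + N*q) + 10 = 2*N*q + 10 = 10 + 2*N*q)
Y + P(8, 12)*(-76) = -44 + (10 + 2*8*12)*(-76) = -44 + (10 + 192)*(-76) = -44 + 202*(-76) = -44 - 15352 = -15396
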